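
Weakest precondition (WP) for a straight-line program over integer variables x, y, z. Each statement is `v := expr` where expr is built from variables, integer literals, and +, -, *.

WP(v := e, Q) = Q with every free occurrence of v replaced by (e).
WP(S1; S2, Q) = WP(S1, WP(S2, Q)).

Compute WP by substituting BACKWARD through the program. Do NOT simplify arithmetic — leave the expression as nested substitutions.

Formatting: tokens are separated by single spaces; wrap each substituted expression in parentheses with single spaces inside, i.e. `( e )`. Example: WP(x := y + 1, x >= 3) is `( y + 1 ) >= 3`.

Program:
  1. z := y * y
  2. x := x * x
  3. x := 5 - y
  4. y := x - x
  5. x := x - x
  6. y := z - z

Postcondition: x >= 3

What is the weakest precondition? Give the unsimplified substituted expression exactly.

post: x >= 3
stmt 6: y := z - z  -- replace 0 occurrence(s) of y with (z - z)
  => x >= 3
stmt 5: x := x - x  -- replace 1 occurrence(s) of x with (x - x)
  => ( x - x ) >= 3
stmt 4: y := x - x  -- replace 0 occurrence(s) of y with (x - x)
  => ( x - x ) >= 3
stmt 3: x := 5 - y  -- replace 2 occurrence(s) of x with (5 - y)
  => ( ( 5 - y ) - ( 5 - y ) ) >= 3
stmt 2: x := x * x  -- replace 0 occurrence(s) of x with (x * x)
  => ( ( 5 - y ) - ( 5 - y ) ) >= 3
stmt 1: z := y * y  -- replace 0 occurrence(s) of z with (y * y)
  => ( ( 5 - y ) - ( 5 - y ) ) >= 3

Answer: ( ( 5 - y ) - ( 5 - y ) ) >= 3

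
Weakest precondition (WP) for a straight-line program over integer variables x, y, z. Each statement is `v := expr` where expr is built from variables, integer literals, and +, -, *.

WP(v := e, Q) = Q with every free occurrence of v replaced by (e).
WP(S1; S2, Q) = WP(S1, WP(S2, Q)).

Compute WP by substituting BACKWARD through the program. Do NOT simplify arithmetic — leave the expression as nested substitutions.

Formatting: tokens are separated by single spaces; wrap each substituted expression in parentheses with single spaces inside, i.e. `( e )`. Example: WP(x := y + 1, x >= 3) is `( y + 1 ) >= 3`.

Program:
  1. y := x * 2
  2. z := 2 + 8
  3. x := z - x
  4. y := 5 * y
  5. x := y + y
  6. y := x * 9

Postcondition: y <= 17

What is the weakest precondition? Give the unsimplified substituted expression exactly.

post: y <= 17
stmt 6: y := x * 9  -- replace 1 occurrence(s) of y with (x * 9)
  => ( x * 9 ) <= 17
stmt 5: x := y + y  -- replace 1 occurrence(s) of x with (y + y)
  => ( ( y + y ) * 9 ) <= 17
stmt 4: y := 5 * y  -- replace 2 occurrence(s) of y with (5 * y)
  => ( ( ( 5 * y ) + ( 5 * y ) ) * 9 ) <= 17
stmt 3: x := z - x  -- replace 0 occurrence(s) of x with (z - x)
  => ( ( ( 5 * y ) + ( 5 * y ) ) * 9 ) <= 17
stmt 2: z := 2 + 8  -- replace 0 occurrence(s) of z with (2 + 8)
  => ( ( ( 5 * y ) + ( 5 * y ) ) * 9 ) <= 17
stmt 1: y := x * 2  -- replace 2 occurrence(s) of y with (x * 2)
  => ( ( ( 5 * ( x * 2 ) ) + ( 5 * ( x * 2 ) ) ) * 9 ) <= 17

Answer: ( ( ( 5 * ( x * 2 ) ) + ( 5 * ( x * 2 ) ) ) * 9 ) <= 17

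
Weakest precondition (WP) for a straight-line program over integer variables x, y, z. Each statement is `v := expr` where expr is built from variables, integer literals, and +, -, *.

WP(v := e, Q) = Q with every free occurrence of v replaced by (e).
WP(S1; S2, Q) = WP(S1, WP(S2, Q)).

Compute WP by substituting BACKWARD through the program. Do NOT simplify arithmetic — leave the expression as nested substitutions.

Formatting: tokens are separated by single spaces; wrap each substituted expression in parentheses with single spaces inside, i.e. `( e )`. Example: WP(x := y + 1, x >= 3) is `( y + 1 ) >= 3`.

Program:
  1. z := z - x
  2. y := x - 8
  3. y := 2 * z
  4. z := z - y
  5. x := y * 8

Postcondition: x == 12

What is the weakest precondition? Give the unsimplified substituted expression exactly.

post: x == 12
stmt 5: x := y * 8  -- replace 1 occurrence(s) of x with (y * 8)
  => ( y * 8 ) == 12
stmt 4: z := z - y  -- replace 0 occurrence(s) of z with (z - y)
  => ( y * 8 ) == 12
stmt 3: y := 2 * z  -- replace 1 occurrence(s) of y with (2 * z)
  => ( ( 2 * z ) * 8 ) == 12
stmt 2: y := x - 8  -- replace 0 occurrence(s) of y with (x - 8)
  => ( ( 2 * z ) * 8 ) == 12
stmt 1: z := z - x  -- replace 1 occurrence(s) of z with (z - x)
  => ( ( 2 * ( z - x ) ) * 8 ) == 12

Answer: ( ( 2 * ( z - x ) ) * 8 ) == 12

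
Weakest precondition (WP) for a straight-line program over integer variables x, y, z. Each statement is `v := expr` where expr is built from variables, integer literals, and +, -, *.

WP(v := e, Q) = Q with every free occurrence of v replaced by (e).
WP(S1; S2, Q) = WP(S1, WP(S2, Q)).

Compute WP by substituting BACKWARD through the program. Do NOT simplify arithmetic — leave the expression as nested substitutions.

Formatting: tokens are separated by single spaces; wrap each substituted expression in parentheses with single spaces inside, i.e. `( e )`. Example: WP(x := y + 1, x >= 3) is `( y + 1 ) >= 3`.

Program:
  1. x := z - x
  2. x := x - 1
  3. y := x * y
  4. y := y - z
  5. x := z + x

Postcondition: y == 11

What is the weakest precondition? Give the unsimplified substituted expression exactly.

Answer: ( ( ( ( z - x ) - 1 ) * y ) - z ) == 11

Derivation:
post: y == 11
stmt 5: x := z + x  -- replace 0 occurrence(s) of x with (z + x)
  => y == 11
stmt 4: y := y - z  -- replace 1 occurrence(s) of y with (y - z)
  => ( y - z ) == 11
stmt 3: y := x * y  -- replace 1 occurrence(s) of y with (x * y)
  => ( ( x * y ) - z ) == 11
stmt 2: x := x - 1  -- replace 1 occurrence(s) of x with (x - 1)
  => ( ( ( x - 1 ) * y ) - z ) == 11
stmt 1: x := z - x  -- replace 1 occurrence(s) of x with (z - x)
  => ( ( ( ( z - x ) - 1 ) * y ) - z ) == 11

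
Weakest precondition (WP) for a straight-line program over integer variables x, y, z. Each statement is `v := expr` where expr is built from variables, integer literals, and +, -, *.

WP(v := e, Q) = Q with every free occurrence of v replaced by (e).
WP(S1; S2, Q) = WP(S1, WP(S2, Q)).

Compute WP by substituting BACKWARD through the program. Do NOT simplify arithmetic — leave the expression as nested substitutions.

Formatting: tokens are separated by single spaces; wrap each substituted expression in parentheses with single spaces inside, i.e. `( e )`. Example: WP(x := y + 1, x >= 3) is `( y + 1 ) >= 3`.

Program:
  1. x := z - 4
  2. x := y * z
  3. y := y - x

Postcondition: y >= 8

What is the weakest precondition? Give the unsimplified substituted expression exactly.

post: y >= 8
stmt 3: y := y - x  -- replace 1 occurrence(s) of y with (y - x)
  => ( y - x ) >= 8
stmt 2: x := y * z  -- replace 1 occurrence(s) of x with (y * z)
  => ( y - ( y * z ) ) >= 8
stmt 1: x := z - 4  -- replace 0 occurrence(s) of x with (z - 4)
  => ( y - ( y * z ) ) >= 8

Answer: ( y - ( y * z ) ) >= 8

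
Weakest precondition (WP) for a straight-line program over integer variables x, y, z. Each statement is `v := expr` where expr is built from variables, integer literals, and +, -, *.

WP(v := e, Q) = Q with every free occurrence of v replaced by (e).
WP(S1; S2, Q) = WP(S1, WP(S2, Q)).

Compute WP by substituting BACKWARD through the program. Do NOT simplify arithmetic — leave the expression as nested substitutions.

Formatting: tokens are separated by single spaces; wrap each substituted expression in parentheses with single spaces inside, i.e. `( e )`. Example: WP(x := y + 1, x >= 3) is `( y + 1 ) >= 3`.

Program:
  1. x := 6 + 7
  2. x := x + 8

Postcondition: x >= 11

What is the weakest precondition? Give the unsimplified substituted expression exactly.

post: x >= 11
stmt 2: x := x + 8  -- replace 1 occurrence(s) of x with (x + 8)
  => ( x + 8 ) >= 11
stmt 1: x := 6 + 7  -- replace 1 occurrence(s) of x with (6 + 7)
  => ( ( 6 + 7 ) + 8 ) >= 11

Answer: ( ( 6 + 7 ) + 8 ) >= 11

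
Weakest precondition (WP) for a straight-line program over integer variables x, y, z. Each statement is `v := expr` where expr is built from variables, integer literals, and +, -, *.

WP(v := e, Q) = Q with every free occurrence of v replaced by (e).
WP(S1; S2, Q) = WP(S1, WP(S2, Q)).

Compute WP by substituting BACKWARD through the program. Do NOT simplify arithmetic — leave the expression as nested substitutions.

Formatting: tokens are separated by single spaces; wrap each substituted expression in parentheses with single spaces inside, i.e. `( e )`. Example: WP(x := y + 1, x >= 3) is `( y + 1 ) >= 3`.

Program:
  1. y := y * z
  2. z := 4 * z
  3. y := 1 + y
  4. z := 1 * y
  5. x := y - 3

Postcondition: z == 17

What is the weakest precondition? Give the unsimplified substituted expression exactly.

post: z == 17
stmt 5: x := y - 3  -- replace 0 occurrence(s) of x with (y - 3)
  => z == 17
stmt 4: z := 1 * y  -- replace 1 occurrence(s) of z with (1 * y)
  => ( 1 * y ) == 17
stmt 3: y := 1 + y  -- replace 1 occurrence(s) of y with (1 + y)
  => ( 1 * ( 1 + y ) ) == 17
stmt 2: z := 4 * z  -- replace 0 occurrence(s) of z with (4 * z)
  => ( 1 * ( 1 + y ) ) == 17
stmt 1: y := y * z  -- replace 1 occurrence(s) of y with (y * z)
  => ( 1 * ( 1 + ( y * z ) ) ) == 17

Answer: ( 1 * ( 1 + ( y * z ) ) ) == 17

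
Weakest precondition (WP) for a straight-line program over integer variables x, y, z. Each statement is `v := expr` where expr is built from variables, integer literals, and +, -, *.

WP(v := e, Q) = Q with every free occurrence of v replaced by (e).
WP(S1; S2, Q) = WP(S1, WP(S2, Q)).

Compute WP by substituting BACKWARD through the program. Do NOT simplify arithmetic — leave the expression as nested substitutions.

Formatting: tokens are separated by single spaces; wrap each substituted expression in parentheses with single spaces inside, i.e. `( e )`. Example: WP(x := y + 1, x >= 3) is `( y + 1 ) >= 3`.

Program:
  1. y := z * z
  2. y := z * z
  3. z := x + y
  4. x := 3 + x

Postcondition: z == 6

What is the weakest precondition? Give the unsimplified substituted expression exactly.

post: z == 6
stmt 4: x := 3 + x  -- replace 0 occurrence(s) of x with (3 + x)
  => z == 6
stmt 3: z := x + y  -- replace 1 occurrence(s) of z with (x + y)
  => ( x + y ) == 6
stmt 2: y := z * z  -- replace 1 occurrence(s) of y with (z * z)
  => ( x + ( z * z ) ) == 6
stmt 1: y := z * z  -- replace 0 occurrence(s) of y with (z * z)
  => ( x + ( z * z ) ) == 6

Answer: ( x + ( z * z ) ) == 6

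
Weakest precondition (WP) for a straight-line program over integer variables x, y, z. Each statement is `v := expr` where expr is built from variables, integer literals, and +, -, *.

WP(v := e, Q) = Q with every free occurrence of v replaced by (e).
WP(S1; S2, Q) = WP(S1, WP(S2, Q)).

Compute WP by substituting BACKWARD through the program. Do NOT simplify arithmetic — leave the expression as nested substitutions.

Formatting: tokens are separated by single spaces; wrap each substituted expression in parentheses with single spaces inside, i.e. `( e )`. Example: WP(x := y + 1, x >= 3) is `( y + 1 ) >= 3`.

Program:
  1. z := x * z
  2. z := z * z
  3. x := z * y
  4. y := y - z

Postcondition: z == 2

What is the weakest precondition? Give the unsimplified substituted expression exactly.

Answer: ( ( x * z ) * ( x * z ) ) == 2

Derivation:
post: z == 2
stmt 4: y := y - z  -- replace 0 occurrence(s) of y with (y - z)
  => z == 2
stmt 3: x := z * y  -- replace 0 occurrence(s) of x with (z * y)
  => z == 2
stmt 2: z := z * z  -- replace 1 occurrence(s) of z with (z * z)
  => ( z * z ) == 2
stmt 1: z := x * z  -- replace 2 occurrence(s) of z with (x * z)
  => ( ( x * z ) * ( x * z ) ) == 2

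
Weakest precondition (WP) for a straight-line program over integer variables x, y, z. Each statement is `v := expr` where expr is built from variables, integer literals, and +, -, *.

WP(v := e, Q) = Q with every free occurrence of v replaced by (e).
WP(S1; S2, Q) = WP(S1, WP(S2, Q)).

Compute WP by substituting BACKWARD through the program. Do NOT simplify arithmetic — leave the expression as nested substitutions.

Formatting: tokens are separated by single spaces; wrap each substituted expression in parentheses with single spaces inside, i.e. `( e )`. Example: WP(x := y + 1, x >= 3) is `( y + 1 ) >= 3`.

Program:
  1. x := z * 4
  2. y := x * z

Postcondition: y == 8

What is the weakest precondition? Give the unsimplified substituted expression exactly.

Answer: ( ( z * 4 ) * z ) == 8

Derivation:
post: y == 8
stmt 2: y := x * z  -- replace 1 occurrence(s) of y with (x * z)
  => ( x * z ) == 8
stmt 1: x := z * 4  -- replace 1 occurrence(s) of x with (z * 4)
  => ( ( z * 4 ) * z ) == 8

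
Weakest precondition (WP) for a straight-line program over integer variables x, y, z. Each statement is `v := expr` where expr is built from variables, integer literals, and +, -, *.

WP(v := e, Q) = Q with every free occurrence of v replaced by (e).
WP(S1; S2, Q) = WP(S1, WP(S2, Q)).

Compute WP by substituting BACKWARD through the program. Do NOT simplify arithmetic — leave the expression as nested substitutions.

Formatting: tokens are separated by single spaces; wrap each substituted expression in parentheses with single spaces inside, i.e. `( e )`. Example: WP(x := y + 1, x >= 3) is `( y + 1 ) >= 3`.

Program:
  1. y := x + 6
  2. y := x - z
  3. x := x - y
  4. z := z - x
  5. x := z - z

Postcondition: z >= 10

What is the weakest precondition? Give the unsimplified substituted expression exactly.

Answer: ( z - ( x - ( x - z ) ) ) >= 10

Derivation:
post: z >= 10
stmt 5: x := z - z  -- replace 0 occurrence(s) of x with (z - z)
  => z >= 10
stmt 4: z := z - x  -- replace 1 occurrence(s) of z with (z - x)
  => ( z - x ) >= 10
stmt 3: x := x - y  -- replace 1 occurrence(s) of x with (x - y)
  => ( z - ( x - y ) ) >= 10
stmt 2: y := x - z  -- replace 1 occurrence(s) of y with (x - z)
  => ( z - ( x - ( x - z ) ) ) >= 10
stmt 1: y := x + 6  -- replace 0 occurrence(s) of y with (x + 6)
  => ( z - ( x - ( x - z ) ) ) >= 10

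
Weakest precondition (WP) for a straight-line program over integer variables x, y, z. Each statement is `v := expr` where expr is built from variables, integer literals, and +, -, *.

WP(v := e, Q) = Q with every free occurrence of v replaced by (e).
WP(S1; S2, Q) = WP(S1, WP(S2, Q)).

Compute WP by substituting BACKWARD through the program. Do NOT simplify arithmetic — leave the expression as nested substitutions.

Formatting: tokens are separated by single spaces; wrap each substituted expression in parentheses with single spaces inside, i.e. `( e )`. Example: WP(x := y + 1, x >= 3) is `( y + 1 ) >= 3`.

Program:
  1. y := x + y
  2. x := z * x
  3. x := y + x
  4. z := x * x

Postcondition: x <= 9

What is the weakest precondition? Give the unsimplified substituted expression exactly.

Answer: ( ( x + y ) + ( z * x ) ) <= 9

Derivation:
post: x <= 9
stmt 4: z := x * x  -- replace 0 occurrence(s) of z with (x * x)
  => x <= 9
stmt 3: x := y + x  -- replace 1 occurrence(s) of x with (y + x)
  => ( y + x ) <= 9
stmt 2: x := z * x  -- replace 1 occurrence(s) of x with (z * x)
  => ( y + ( z * x ) ) <= 9
stmt 1: y := x + y  -- replace 1 occurrence(s) of y with (x + y)
  => ( ( x + y ) + ( z * x ) ) <= 9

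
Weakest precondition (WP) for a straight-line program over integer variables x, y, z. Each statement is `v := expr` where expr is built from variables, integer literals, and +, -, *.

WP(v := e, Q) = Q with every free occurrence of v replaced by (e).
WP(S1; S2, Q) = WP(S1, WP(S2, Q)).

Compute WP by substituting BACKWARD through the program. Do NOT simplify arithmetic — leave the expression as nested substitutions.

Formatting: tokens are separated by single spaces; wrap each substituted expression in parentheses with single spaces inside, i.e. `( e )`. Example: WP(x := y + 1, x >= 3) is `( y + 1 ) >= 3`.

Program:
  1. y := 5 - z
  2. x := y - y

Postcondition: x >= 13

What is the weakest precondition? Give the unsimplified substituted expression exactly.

post: x >= 13
stmt 2: x := y - y  -- replace 1 occurrence(s) of x with (y - y)
  => ( y - y ) >= 13
stmt 1: y := 5 - z  -- replace 2 occurrence(s) of y with (5 - z)
  => ( ( 5 - z ) - ( 5 - z ) ) >= 13

Answer: ( ( 5 - z ) - ( 5 - z ) ) >= 13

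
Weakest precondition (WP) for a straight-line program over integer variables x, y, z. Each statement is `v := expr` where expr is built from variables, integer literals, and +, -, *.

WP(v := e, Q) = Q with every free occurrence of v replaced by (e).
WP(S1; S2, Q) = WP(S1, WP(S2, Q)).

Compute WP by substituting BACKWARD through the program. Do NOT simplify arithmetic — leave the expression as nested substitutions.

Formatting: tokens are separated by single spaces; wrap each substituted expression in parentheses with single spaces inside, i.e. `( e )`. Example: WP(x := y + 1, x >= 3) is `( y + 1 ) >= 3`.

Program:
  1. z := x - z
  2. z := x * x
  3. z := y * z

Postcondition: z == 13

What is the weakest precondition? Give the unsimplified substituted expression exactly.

Answer: ( y * ( x * x ) ) == 13

Derivation:
post: z == 13
stmt 3: z := y * z  -- replace 1 occurrence(s) of z with (y * z)
  => ( y * z ) == 13
stmt 2: z := x * x  -- replace 1 occurrence(s) of z with (x * x)
  => ( y * ( x * x ) ) == 13
stmt 1: z := x - z  -- replace 0 occurrence(s) of z with (x - z)
  => ( y * ( x * x ) ) == 13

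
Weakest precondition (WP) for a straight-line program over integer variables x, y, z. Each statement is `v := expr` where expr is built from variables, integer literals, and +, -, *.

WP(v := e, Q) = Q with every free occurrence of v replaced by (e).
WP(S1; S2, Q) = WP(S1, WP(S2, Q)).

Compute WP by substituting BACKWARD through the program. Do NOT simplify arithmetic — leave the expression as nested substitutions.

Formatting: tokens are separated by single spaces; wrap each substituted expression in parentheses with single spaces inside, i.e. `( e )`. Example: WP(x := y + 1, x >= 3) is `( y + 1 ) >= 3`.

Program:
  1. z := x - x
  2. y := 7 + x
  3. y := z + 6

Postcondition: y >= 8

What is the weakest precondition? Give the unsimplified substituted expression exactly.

post: y >= 8
stmt 3: y := z + 6  -- replace 1 occurrence(s) of y with (z + 6)
  => ( z + 6 ) >= 8
stmt 2: y := 7 + x  -- replace 0 occurrence(s) of y with (7 + x)
  => ( z + 6 ) >= 8
stmt 1: z := x - x  -- replace 1 occurrence(s) of z with (x - x)
  => ( ( x - x ) + 6 ) >= 8

Answer: ( ( x - x ) + 6 ) >= 8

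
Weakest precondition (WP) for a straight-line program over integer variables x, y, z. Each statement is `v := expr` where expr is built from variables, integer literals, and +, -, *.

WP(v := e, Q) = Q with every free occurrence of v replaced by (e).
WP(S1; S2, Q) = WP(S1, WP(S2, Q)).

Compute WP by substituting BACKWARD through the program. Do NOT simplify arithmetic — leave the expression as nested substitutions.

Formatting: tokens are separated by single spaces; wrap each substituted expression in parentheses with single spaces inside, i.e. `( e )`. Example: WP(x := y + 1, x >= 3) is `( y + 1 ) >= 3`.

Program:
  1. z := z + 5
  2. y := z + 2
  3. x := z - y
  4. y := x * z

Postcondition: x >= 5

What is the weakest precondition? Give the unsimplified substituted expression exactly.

post: x >= 5
stmt 4: y := x * z  -- replace 0 occurrence(s) of y with (x * z)
  => x >= 5
stmt 3: x := z - y  -- replace 1 occurrence(s) of x with (z - y)
  => ( z - y ) >= 5
stmt 2: y := z + 2  -- replace 1 occurrence(s) of y with (z + 2)
  => ( z - ( z + 2 ) ) >= 5
stmt 1: z := z + 5  -- replace 2 occurrence(s) of z with (z + 5)
  => ( ( z + 5 ) - ( ( z + 5 ) + 2 ) ) >= 5

Answer: ( ( z + 5 ) - ( ( z + 5 ) + 2 ) ) >= 5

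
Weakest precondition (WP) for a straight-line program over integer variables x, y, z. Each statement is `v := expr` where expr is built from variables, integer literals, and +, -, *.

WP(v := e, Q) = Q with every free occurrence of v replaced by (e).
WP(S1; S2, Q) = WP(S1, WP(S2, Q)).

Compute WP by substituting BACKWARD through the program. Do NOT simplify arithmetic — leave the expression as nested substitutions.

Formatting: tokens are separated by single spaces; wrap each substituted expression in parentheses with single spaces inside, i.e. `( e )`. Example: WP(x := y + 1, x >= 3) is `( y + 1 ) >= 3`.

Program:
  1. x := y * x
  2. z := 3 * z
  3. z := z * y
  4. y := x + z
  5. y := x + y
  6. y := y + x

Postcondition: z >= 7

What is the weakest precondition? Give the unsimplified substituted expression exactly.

Answer: ( ( 3 * z ) * y ) >= 7

Derivation:
post: z >= 7
stmt 6: y := y + x  -- replace 0 occurrence(s) of y with (y + x)
  => z >= 7
stmt 5: y := x + y  -- replace 0 occurrence(s) of y with (x + y)
  => z >= 7
stmt 4: y := x + z  -- replace 0 occurrence(s) of y with (x + z)
  => z >= 7
stmt 3: z := z * y  -- replace 1 occurrence(s) of z with (z * y)
  => ( z * y ) >= 7
stmt 2: z := 3 * z  -- replace 1 occurrence(s) of z with (3 * z)
  => ( ( 3 * z ) * y ) >= 7
stmt 1: x := y * x  -- replace 0 occurrence(s) of x with (y * x)
  => ( ( 3 * z ) * y ) >= 7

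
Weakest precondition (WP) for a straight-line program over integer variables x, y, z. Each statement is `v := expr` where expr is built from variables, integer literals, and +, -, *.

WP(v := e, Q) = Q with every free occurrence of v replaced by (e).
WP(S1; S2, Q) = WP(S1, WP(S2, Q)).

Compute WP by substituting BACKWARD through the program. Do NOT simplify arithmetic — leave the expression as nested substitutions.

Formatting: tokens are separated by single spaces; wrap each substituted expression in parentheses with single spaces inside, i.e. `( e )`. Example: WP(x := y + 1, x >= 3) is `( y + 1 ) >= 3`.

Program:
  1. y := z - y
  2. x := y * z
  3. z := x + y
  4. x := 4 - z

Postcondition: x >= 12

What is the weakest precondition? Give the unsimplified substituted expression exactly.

Answer: ( 4 - ( ( ( z - y ) * z ) + ( z - y ) ) ) >= 12

Derivation:
post: x >= 12
stmt 4: x := 4 - z  -- replace 1 occurrence(s) of x with (4 - z)
  => ( 4 - z ) >= 12
stmt 3: z := x + y  -- replace 1 occurrence(s) of z with (x + y)
  => ( 4 - ( x + y ) ) >= 12
stmt 2: x := y * z  -- replace 1 occurrence(s) of x with (y * z)
  => ( 4 - ( ( y * z ) + y ) ) >= 12
stmt 1: y := z - y  -- replace 2 occurrence(s) of y with (z - y)
  => ( 4 - ( ( ( z - y ) * z ) + ( z - y ) ) ) >= 12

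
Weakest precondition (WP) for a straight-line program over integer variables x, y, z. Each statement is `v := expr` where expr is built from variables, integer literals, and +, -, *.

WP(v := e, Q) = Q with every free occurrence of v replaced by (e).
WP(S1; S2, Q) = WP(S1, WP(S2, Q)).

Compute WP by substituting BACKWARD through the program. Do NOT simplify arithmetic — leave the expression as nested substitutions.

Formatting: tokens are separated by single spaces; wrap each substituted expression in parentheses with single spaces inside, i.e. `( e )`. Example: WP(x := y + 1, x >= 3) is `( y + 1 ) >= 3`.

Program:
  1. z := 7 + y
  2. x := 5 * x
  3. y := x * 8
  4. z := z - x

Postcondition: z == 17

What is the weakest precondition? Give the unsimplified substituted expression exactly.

Answer: ( ( 7 + y ) - ( 5 * x ) ) == 17

Derivation:
post: z == 17
stmt 4: z := z - x  -- replace 1 occurrence(s) of z with (z - x)
  => ( z - x ) == 17
stmt 3: y := x * 8  -- replace 0 occurrence(s) of y with (x * 8)
  => ( z - x ) == 17
stmt 2: x := 5 * x  -- replace 1 occurrence(s) of x with (5 * x)
  => ( z - ( 5 * x ) ) == 17
stmt 1: z := 7 + y  -- replace 1 occurrence(s) of z with (7 + y)
  => ( ( 7 + y ) - ( 5 * x ) ) == 17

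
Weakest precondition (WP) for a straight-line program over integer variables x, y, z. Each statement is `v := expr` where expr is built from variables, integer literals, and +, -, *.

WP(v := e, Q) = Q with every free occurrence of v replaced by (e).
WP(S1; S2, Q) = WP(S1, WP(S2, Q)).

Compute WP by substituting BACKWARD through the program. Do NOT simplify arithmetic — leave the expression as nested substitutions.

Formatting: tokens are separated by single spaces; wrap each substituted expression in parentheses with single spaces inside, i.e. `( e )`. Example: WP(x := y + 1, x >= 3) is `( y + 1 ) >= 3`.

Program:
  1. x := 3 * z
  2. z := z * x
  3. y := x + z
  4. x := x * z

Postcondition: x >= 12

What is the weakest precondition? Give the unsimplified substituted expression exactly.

Answer: ( ( 3 * z ) * ( z * ( 3 * z ) ) ) >= 12

Derivation:
post: x >= 12
stmt 4: x := x * z  -- replace 1 occurrence(s) of x with (x * z)
  => ( x * z ) >= 12
stmt 3: y := x + z  -- replace 0 occurrence(s) of y with (x + z)
  => ( x * z ) >= 12
stmt 2: z := z * x  -- replace 1 occurrence(s) of z with (z * x)
  => ( x * ( z * x ) ) >= 12
stmt 1: x := 3 * z  -- replace 2 occurrence(s) of x with (3 * z)
  => ( ( 3 * z ) * ( z * ( 3 * z ) ) ) >= 12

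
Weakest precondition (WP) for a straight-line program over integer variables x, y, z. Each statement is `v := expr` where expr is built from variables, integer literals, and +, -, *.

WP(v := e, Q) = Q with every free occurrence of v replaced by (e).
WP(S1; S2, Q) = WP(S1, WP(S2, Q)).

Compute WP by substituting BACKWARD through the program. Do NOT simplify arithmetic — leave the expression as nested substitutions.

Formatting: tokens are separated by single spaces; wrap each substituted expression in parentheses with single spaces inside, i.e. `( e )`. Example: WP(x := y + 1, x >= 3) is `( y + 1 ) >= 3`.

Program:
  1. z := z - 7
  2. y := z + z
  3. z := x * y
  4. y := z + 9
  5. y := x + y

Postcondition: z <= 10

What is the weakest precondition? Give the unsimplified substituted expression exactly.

Answer: ( x * ( ( z - 7 ) + ( z - 7 ) ) ) <= 10

Derivation:
post: z <= 10
stmt 5: y := x + y  -- replace 0 occurrence(s) of y with (x + y)
  => z <= 10
stmt 4: y := z + 9  -- replace 0 occurrence(s) of y with (z + 9)
  => z <= 10
stmt 3: z := x * y  -- replace 1 occurrence(s) of z with (x * y)
  => ( x * y ) <= 10
stmt 2: y := z + z  -- replace 1 occurrence(s) of y with (z + z)
  => ( x * ( z + z ) ) <= 10
stmt 1: z := z - 7  -- replace 2 occurrence(s) of z with (z - 7)
  => ( x * ( ( z - 7 ) + ( z - 7 ) ) ) <= 10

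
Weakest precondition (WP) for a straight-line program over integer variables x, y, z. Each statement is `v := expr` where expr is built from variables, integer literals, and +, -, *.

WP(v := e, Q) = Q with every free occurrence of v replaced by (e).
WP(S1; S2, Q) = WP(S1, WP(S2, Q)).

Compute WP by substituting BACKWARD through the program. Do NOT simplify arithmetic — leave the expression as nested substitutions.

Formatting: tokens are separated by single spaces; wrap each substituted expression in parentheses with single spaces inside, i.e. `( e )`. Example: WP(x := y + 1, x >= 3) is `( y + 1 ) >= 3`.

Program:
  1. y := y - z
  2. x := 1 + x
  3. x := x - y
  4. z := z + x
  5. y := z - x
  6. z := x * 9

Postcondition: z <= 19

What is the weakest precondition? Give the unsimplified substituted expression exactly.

Answer: ( ( ( 1 + x ) - ( y - z ) ) * 9 ) <= 19

Derivation:
post: z <= 19
stmt 6: z := x * 9  -- replace 1 occurrence(s) of z with (x * 9)
  => ( x * 9 ) <= 19
stmt 5: y := z - x  -- replace 0 occurrence(s) of y with (z - x)
  => ( x * 9 ) <= 19
stmt 4: z := z + x  -- replace 0 occurrence(s) of z with (z + x)
  => ( x * 9 ) <= 19
stmt 3: x := x - y  -- replace 1 occurrence(s) of x with (x - y)
  => ( ( x - y ) * 9 ) <= 19
stmt 2: x := 1 + x  -- replace 1 occurrence(s) of x with (1 + x)
  => ( ( ( 1 + x ) - y ) * 9 ) <= 19
stmt 1: y := y - z  -- replace 1 occurrence(s) of y with (y - z)
  => ( ( ( 1 + x ) - ( y - z ) ) * 9 ) <= 19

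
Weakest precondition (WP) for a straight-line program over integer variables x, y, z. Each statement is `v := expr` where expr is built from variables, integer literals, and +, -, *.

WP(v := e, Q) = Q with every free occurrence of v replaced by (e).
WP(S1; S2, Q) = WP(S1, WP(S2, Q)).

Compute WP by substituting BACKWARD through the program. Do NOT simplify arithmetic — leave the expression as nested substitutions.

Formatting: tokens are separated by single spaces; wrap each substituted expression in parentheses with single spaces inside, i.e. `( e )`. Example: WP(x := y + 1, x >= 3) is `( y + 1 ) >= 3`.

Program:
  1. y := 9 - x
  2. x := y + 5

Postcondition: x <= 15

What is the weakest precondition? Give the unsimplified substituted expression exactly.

post: x <= 15
stmt 2: x := y + 5  -- replace 1 occurrence(s) of x with (y + 5)
  => ( y + 5 ) <= 15
stmt 1: y := 9 - x  -- replace 1 occurrence(s) of y with (9 - x)
  => ( ( 9 - x ) + 5 ) <= 15

Answer: ( ( 9 - x ) + 5 ) <= 15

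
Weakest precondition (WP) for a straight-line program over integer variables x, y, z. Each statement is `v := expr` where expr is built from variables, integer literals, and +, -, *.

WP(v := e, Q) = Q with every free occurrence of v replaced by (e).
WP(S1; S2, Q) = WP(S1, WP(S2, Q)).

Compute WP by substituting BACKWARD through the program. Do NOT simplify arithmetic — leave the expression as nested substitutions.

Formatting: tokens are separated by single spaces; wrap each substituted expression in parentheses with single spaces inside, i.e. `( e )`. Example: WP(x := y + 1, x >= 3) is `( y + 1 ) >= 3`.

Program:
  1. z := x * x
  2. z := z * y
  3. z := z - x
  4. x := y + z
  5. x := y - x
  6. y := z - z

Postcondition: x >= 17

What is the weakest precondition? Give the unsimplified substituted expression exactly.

Answer: ( y - ( y + ( ( ( x * x ) * y ) - x ) ) ) >= 17

Derivation:
post: x >= 17
stmt 6: y := z - z  -- replace 0 occurrence(s) of y with (z - z)
  => x >= 17
stmt 5: x := y - x  -- replace 1 occurrence(s) of x with (y - x)
  => ( y - x ) >= 17
stmt 4: x := y + z  -- replace 1 occurrence(s) of x with (y + z)
  => ( y - ( y + z ) ) >= 17
stmt 3: z := z - x  -- replace 1 occurrence(s) of z with (z - x)
  => ( y - ( y + ( z - x ) ) ) >= 17
stmt 2: z := z * y  -- replace 1 occurrence(s) of z with (z * y)
  => ( y - ( y + ( ( z * y ) - x ) ) ) >= 17
stmt 1: z := x * x  -- replace 1 occurrence(s) of z with (x * x)
  => ( y - ( y + ( ( ( x * x ) * y ) - x ) ) ) >= 17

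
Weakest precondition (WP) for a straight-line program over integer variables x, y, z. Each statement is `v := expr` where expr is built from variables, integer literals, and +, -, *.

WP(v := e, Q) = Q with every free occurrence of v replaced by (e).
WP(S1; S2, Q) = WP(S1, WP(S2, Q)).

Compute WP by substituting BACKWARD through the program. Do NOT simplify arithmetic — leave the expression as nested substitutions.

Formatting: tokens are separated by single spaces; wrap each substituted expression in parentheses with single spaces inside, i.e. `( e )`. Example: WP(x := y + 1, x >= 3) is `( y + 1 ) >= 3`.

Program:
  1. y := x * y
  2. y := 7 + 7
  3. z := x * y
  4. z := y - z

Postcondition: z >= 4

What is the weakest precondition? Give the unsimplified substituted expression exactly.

post: z >= 4
stmt 4: z := y - z  -- replace 1 occurrence(s) of z with (y - z)
  => ( y - z ) >= 4
stmt 3: z := x * y  -- replace 1 occurrence(s) of z with (x * y)
  => ( y - ( x * y ) ) >= 4
stmt 2: y := 7 + 7  -- replace 2 occurrence(s) of y with (7 + 7)
  => ( ( 7 + 7 ) - ( x * ( 7 + 7 ) ) ) >= 4
stmt 1: y := x * y  -- replace 0 occurrence(s) of y with (x * y)
  => ( ( 7 + 7 ) - ( x * ( 7 + 7 ) ) ) >= 4

Answer: ( ( 7 + 7 ) - ( x * ( 7 + 7 ) ) ) >= 4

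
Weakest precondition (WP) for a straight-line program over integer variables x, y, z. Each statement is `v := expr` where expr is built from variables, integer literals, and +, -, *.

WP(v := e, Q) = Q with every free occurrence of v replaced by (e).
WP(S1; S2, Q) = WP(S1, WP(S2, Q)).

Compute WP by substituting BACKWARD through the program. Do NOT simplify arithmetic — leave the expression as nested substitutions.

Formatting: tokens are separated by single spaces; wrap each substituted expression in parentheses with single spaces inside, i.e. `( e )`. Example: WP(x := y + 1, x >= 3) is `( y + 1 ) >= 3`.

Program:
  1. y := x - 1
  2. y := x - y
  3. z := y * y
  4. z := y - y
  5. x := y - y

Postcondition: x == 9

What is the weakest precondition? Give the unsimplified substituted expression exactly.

Answer: ( ( x - ( x - 1 ) ) - ( x - ( x - 1 ) ) ) == 9

Derivation:
post: x == 9
stmt 5: x := y - y  -- replace 1 occurrence(s) of x with (y - y)
  => ( y - y ) == 9
stmt 4: z := y - y  -- replace 0 occurrence(s) of z with (y - y)
  => ( y - y ) == 9
stmt 3: z := y * y  -- replace 0 occurrence(s) of z with (y * y)
  => ( y - y ) == 9
stmt 2: y := x - y  -- replace 2 occurrence(s) of y with (x - y)
  => ( ( x - y ) - ( x - y ) ) == 9
stmt 1: y := x - 1  -- replace 2 occurrence(s) of y with (x - 1)
  => ( ( x - ( x - 1 ) ) - ( x - ( x - 1 ) ) ) == 9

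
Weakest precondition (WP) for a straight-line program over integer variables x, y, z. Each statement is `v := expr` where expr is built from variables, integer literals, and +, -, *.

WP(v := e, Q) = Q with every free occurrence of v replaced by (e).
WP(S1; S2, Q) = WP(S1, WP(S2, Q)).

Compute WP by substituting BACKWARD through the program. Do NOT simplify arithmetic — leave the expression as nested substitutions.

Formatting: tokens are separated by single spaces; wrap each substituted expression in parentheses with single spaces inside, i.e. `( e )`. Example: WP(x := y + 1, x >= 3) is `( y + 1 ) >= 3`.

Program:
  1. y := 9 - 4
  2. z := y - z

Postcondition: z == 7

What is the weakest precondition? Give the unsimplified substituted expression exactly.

post: z == 7
stmt 2: z := y - z  -- replace 1 occurrence(s) of z with (y - z)
  => ( y - z ) == 7
stmt 1: y := 9 - 4  -- replace 1 occurrence(s) of y with (9 - 4)
  => ( ( 9 - 4 ) - z ) == 7

Answer: ( ( 9 - 4 ) - z ) == 7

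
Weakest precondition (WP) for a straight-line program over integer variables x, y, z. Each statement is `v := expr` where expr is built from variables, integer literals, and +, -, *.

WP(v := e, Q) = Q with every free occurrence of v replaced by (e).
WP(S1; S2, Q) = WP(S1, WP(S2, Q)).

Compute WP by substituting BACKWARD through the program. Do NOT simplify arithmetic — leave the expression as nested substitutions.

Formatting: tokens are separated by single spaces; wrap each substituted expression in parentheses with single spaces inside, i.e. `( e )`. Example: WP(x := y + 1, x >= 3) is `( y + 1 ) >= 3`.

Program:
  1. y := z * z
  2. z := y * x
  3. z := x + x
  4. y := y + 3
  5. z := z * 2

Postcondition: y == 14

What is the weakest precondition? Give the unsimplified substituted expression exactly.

post: y == 14
stmt 5: z := z * 2  -- replace 0 occurrence(s) of z with (z * 2)
  => y == 14
stmt 4: y := y + 3  -- replace 1 occurrence(s) of y with (y + 3)
  => ( y + 3 ) == 14
stmt 3: z := x + x  -- replace 0 occurrence(s) of z with (x + x)
  => ( y + 3 ) == 14
stmt 2: z := y * x  -- replace 0 occurrence(s) of z with (y * x)
  => ( y + 3 ) == 14
stmt 1: y := z * z  -- replace 1 occurrence(s) of y with (z * z)
  => ( ( z * z ) + 3 ) == 14

Answer: ( ( z * z ) + 3 ) == 14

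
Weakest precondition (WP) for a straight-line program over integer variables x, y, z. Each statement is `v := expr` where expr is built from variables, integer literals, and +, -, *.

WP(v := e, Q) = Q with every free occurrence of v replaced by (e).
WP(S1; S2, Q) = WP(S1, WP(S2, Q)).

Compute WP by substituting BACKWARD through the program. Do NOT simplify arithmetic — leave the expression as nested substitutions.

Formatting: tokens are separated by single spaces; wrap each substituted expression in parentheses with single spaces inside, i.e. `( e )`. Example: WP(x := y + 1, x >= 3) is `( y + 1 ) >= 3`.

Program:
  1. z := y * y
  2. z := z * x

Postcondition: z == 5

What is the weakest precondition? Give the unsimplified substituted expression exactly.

post: z == 5
stmt 2: z := z * x  -- replace 1 occurrence(s) of z with (z * x)
  => ( z * x ) == 5
stmt 1: z := y * y  -- replace 1 occurrence(s) of z with (y * y)
  => ( ( y * y ) * x ) == 5

Answer: ( ( y * y ) * x ) == 5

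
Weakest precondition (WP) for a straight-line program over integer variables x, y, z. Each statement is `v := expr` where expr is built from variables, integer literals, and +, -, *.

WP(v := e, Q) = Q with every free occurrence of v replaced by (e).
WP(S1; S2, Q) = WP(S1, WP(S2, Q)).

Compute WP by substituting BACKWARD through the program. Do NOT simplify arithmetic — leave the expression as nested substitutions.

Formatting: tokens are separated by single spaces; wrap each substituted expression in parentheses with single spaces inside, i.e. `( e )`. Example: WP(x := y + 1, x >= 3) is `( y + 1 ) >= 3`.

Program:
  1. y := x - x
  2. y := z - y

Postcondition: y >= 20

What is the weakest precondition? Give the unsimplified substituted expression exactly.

Answer: ( z - ( x - x ) ) >= 20

Derivation:
post: y >= 20
stmt 2: y := z - y  -- replace 1 occurrence(s) of y with (z - y)
  => ( z - y ) >= 20
stmt 1: y := x - x  -- replace 1 occurrence(s) of y with (x - x)
  => ( z - ( x - x ) ) >= 20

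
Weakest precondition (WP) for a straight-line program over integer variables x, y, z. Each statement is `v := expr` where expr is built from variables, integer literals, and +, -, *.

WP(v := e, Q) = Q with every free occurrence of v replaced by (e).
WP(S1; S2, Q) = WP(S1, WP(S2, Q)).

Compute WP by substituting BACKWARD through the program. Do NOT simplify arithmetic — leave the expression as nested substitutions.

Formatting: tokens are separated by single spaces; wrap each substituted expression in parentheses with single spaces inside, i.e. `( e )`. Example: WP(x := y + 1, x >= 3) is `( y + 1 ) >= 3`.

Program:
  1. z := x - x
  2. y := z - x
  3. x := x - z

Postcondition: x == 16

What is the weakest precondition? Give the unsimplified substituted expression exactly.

post: x == 16
stmt 3: x := x - z  -- replace 1 occurrence(s) of x with (x - z)
  => ( x - z ) == 16
stmt 2: y := z - x  -- replace 0 occurrence(s) of y with (z - x)
  => ( x - z ) == 16
stmt 1: z := x - x  -- replace 1 occurrence(s) of z with (x - x)
  => ( x - ( x - x ) ) == 16

Answer: ( x - ( x - x ) ) == 16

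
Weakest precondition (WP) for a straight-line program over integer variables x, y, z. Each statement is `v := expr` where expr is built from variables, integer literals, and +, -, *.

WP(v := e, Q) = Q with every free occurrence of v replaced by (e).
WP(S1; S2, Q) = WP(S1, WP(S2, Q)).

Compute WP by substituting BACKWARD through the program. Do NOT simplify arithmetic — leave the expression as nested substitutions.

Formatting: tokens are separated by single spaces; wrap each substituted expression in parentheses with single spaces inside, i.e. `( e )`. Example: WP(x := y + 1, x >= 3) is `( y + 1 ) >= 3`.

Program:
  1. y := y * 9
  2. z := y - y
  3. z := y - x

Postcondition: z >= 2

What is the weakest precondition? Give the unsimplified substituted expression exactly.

Answer: ( ( y * 9 ) - x ) >= 2

Derivation:
post: z >= 2
stmt 3: z := y - x  -- replace 1 occurrence(s) of z with (y - x)
  => ( y - x ) >= 2
stmt 2: z := y - y  -- replace 0 occurrence(s) of z with (y - y)
  => ( y - x ) >= 2
stmt 1: y := y * 9  -- replace 1 occurrence(s) of y with (y * 9)
  => ( ( y * 9 ) - x ) >= 2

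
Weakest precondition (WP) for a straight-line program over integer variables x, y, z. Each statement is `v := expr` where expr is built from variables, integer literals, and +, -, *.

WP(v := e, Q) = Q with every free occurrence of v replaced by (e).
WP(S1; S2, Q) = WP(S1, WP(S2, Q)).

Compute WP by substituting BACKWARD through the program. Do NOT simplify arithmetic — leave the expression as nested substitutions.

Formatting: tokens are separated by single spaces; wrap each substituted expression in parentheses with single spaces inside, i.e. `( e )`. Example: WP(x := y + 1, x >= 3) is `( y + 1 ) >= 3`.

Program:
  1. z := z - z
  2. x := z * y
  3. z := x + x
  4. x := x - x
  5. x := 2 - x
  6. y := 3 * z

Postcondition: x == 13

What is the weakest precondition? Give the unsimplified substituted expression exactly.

post: x == 13
stmt 6: y := 3 * z  -- replace 0 occurrence(s) of y with (3 * z)
  => x == 13
stmt 5: x := 2 - x  -- replace 1 occurrence(s) of x with (2 - x)
  => ( 2 - x ) == 13
stmt 4: x := x - x  -- replace 1 occurrence(s) of x with (x - x)
  => ( 2 - ( x - x ) ) == 13
stmt 3: z := x + x  -- replace 0 occurrence(s) of z with (x + x)
  => ( 2 - ( x - x ) ) == 13
stmt 2: x := z * y  -- replace 2 occurrence(s) of x with (z * y)
  => ( 2 - ( ( z * y ) - ( z * y ) ) ) == 13
stmt 1: z := z - z  -- replace 2 occurrence(s) of z with (z - z)
  => ( 2 - ( ( ( z - z ) * y ) - ( ( z - z ) * y ) ) ) == 13

Answer: ( 2 - ( ( ( z - z ) * y ) - ( ( z - z ) * y ) ) ) == 13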